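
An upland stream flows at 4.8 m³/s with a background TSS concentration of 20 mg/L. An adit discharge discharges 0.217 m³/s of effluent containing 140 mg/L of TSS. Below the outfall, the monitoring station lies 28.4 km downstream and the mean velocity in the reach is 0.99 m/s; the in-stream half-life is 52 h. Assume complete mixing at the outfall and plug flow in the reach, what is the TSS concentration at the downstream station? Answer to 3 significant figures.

Mixed concentration C = ΣQC/ΣQ = (4.800·20.00 + 0.2170·140.0) / 5.017 = 126.4/5.017 = 25.19 mg/L.
Travel time t = 28.4·1000 / 0.99 = 28690 s = 7.969 h.
Half-life 52 h → k = ln 2 / 52 = 0.01333 h⁻¹ = 0.3199 d⁻¹.
Decay over the reach: 25.19·exp(−kt) = 25.19·0.8992 = 22.65 mg/L.

22.7 mg/L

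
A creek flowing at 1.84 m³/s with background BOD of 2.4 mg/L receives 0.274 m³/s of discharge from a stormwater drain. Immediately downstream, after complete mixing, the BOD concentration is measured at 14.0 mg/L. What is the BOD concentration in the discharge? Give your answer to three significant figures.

91.9 mg/L

Mass balance: 1.840·2.400 + 0.2740·Cₑ = 2.114·14.00
→ Cₑ = (2.114·14.00 − 1.840·2.400) / 0.2740 = 91.90 mg/L.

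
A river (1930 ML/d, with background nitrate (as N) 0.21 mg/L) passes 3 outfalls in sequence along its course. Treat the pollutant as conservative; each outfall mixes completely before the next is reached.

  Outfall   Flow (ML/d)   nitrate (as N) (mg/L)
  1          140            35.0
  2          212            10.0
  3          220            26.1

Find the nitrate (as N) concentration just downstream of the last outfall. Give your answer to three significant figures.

Below outfall 1: Q → 2070 ML/d, C = (1930·0.2100 + 140.0·35.00)/2070 = 2.563 mg/L.
Below outfall 2: Q → 2282 ML/d, C = (2070·2.563 + 212.0·10.00)/2282 = 3.254 mg/L.
Below outfall 3: Q → 2502 ML/d, C = (2282·3.254 + 220.0·26.10)/2502 = 5.263 mg/L.

5.26 mg/L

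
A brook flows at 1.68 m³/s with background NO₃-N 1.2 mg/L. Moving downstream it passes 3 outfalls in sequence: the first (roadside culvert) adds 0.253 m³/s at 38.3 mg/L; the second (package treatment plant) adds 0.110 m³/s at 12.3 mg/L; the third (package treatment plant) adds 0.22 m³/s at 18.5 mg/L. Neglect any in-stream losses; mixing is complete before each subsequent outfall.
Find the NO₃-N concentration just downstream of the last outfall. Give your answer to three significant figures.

7.57 mg/L

After outfall 1: Q = 1.680 + 0.2530 = 1.933 m³/s; C = (1.680·1.200 + 0.2530·38.30)/1.933 = 6.056 mg/L.
After outfall 2: Q = 1.933 + 0.1100 = 2.043 m³/s; C = (1.933·6.056 + 0.1100·12.30)/2.043 = 6.392 mg/L.
After outfall 3: Q = 2.043 + 0.2200 = 2.263 m³/s; C = (2.043·6.392 + 0.2200·18.50)/2.263 = 7.569 mg/L.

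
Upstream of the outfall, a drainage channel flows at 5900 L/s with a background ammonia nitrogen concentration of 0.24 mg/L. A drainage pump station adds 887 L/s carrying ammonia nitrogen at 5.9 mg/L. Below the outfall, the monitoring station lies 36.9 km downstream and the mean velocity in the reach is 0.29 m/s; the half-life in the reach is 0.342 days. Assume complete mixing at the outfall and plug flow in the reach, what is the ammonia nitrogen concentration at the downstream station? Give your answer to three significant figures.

Conservation of mass: C = (5900·0.2400 + 887.0·5.900) / 6787 = 6649/6787 = 0.9797 mg/L.
Travel time t = 36.9·1000 / 0.29 = 127200 s = 35.34 h.
Half-life 0.342 d → k = ln 2 / 0.342 = 2.027 d⁻¹.
After decay, C = 0.9797 × e^(−kt) = 0.9797 × 0.05055 = 0.04952 mg/L.

0.0495 mg/L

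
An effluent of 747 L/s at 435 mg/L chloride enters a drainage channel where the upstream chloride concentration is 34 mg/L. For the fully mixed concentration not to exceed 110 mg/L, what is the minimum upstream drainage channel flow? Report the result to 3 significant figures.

Set C_mix = 110: (Q·34.00 + 747.0·435.0) / (Q + 747.0) = 110
→ Q = 747.0·(435.0 − 110)/(110 − 34.00) = 3194 L/s.

3190 L/s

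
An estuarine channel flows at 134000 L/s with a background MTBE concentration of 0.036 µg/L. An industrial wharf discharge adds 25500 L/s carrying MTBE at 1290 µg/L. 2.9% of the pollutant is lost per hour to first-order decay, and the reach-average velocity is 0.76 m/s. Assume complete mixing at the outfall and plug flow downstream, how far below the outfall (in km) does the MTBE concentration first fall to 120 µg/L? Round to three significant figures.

50.4 km

Flow-weighted average: C = (134000·0.03600 + 25500·1290) / 159500 = 32900000/159500 = 206.3 µg/L.
2.9%/h lost → k = −ln(1 − 0.029) = 0.02943 h⁻¹.
Set 206.3·exp(−k·t) = 120 → t = ln(206.3/120)/k = 66260 s = 18.41 h.
Distance = v·t = 0.76·66260 = 50360 m = 50.36 km.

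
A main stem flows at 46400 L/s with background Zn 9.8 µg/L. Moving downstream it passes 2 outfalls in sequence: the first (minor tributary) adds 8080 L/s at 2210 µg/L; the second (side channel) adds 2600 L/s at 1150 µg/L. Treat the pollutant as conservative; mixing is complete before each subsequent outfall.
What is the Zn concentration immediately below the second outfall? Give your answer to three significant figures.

373 µg/L

Outfall 1: combined Q = 54480 L/s; C = (46400·9.800 + 8080·2210)/54480 = 336.1 µg/L.
Outfall 2: combined Q = 57080 L/s; C = (54480·336.1 + 2600·1150)/57080 = 373.2 µg/L.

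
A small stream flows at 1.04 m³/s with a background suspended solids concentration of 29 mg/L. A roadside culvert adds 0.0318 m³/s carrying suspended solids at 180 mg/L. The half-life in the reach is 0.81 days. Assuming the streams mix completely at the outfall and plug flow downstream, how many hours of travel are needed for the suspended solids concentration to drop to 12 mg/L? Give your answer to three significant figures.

28.8 h

Mass balance: C = (1.040·29.00 + 0.03180·180.0) / 1.072 = 35.88/1.072 = 33.48 mg/L.
Half-life 0.81 d → k = ln 2 / 0.81 = 0.8557 d⁻¹.
33.48·exp(−k·t) = 12 → t = ln(33.48/12)/k = 103600 s = 28.78 h.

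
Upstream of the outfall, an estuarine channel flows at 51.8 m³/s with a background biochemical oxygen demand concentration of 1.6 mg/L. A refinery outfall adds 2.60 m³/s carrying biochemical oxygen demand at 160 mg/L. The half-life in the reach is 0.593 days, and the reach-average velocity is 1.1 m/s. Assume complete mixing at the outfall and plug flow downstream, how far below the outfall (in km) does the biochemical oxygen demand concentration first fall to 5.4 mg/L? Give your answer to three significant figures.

43.1 km

Mass balance: C = (51.80·1.600 + 2.600·160.0) / 54.40 = 498.9/54.40 = 9.171 mg/L.
Half-life 0.593 d → k = ln 2 / 0.593 = 1.169 d⁻¹.
Set 9.171·exp(−k·t) = 5.4 → t = ln(9.171/5.4)/k = 39150 s = 10.87 h.
Distance = v·t = 1.1·39150 = 43060 m = 43.06 km.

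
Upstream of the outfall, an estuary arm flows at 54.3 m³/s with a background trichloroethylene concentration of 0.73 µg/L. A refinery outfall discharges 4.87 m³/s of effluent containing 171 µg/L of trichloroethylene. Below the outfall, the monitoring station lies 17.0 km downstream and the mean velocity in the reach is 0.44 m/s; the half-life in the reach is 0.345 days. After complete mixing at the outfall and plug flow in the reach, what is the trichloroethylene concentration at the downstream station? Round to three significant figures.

Mixed concentration C = ΣQC/ΣQ = (54.30·0.7300 + 4.870·171.0) / 59.17 = 872.4/59.17 = 14.74 µg/L.
Travel time t = 17.0·1000 / 0.44 = 38640 s = 10.73 h.
Half-life 0.345 d → k = ln 2 / 0.345 = 2.009 d⁻¹.
Applying C = C₀e^(−kt): 14.74 × 0.4072 = 6.004 µg/L.

6.00 µg/L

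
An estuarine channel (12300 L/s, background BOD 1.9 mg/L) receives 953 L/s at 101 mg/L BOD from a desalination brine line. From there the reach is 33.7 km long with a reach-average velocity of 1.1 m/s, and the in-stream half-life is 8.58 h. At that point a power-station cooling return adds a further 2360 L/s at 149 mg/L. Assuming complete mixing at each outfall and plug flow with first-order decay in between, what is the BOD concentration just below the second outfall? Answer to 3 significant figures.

Mixed concentration C = ΣQC/ΣQ = (12300·1.900 + 953.0·101.0) / 13250 = 119600/13250 = 9.026 mg/L; combined flow 13250 L/s.
Travel time t = 33.7·1000 / 1.1 = 30640 s = 8.510 h.
Half-life 8.58 h → k = ln 2 / 8.58 = 0.08079 h⁻¹ = 1.939 d⁻¹.
Applying C = C₀e^(−kt): 9.026 × 0.5028 = 4.539 mg/L.
At the second outfall, C = (13250·4.539 + 2360·149.0) / (13250 + 2360) = 26.37 mg/L.

26.4 mg/L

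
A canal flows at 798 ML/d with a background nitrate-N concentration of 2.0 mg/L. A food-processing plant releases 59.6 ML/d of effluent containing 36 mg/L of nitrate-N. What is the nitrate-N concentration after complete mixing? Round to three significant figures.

4.36 mg/L

After mixing, C = (798.0·2.000 + 59.60·36.00) / 857.6 = 3742/857.6 = 4.363 mg/L.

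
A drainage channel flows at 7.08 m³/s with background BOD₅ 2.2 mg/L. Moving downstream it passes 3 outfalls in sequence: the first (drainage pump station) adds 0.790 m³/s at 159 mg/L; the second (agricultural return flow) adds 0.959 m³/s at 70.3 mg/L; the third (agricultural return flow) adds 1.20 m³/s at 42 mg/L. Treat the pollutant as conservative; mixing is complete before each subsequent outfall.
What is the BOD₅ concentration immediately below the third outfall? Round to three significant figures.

25.8 mg/L

Outfall 1: combined Q = 7.870 m³/s; C = (7.080·2.200 + 0.7900·159.0)/7.870 = 17.94 mg/L.
Outfall 2: combined Q = 8.829 m³/s; C = (7.870·17.94 + 0.9590·70.30)/8.829 = 23.63 mg/L.
Outfall 3: combined Q = 10.03 m³/s; C = (8.829·23.63 + 1.200·42.00)/10.03 = 25.83 mg/L.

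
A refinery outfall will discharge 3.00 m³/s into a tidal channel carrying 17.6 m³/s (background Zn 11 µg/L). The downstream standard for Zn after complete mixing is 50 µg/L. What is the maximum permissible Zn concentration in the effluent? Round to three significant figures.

At the limit, (Qr·Cr + Qe·Cₑ)/(Qr + Qe) = 50:
Cₑ = (20.60·50 − 17.60·11.00) / 3.000 = 278.8 µg/L.

279 µg/L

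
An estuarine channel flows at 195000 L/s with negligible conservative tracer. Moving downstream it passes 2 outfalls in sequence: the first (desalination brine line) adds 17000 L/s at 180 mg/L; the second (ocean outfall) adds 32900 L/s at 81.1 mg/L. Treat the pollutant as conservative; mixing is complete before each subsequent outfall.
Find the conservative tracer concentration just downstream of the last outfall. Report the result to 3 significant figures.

23.4 mg/L

Below outfall 1: Q → 212000 L/s, C = (195000·0 + 17000·180.0)/212000 = 14.43 mg/L.
Below outfall 2: Q → 244900 L/s, C = (212000·14.43 + 32900·81.10)/244900 = 23.39 mg/L.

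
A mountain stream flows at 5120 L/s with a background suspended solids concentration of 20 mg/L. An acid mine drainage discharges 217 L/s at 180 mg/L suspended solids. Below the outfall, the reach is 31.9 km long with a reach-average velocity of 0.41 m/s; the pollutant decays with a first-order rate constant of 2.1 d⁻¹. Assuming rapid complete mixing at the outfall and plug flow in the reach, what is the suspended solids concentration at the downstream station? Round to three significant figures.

After mixing, C = (5120·20.00 + 217.0·180.0) / 5337 = 141500/5337 = 26.51 mg/L.
Travel time t = 31.9·1000 / 0.41 = 77800 s = 21.61 h.
Decay over the reach: 26.51·exp(−kt) = 26.51·0.1509 = 4.000 mg/L.

4.00 mg/L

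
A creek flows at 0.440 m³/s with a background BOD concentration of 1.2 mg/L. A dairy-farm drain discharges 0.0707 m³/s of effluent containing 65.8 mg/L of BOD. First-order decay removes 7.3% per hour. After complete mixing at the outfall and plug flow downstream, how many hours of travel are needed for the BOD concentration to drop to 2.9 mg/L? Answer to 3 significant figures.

Flow-weighted average: C = (0.4400·1.200 + 0.07070·65.80) / 0.5107 = 5.180/0.5107 = 10.14 mg/L.
7.3%/h lost → k = −ln(1 − 0.073) = 0.07580 h⁻¹.
10.14·exp(−k·t) = 2.9 → t = ln(10.14/2.9)/k = 59460 s = 16.52 h.

16.5 h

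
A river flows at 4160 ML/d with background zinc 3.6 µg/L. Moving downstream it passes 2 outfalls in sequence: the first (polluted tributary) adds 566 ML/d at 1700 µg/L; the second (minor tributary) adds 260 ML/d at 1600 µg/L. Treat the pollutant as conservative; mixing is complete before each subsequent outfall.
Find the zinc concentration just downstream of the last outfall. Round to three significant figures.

279 µg/L

After outfall 1: Q = 4160 + 566.0 = 4726 ML/d; C = (4160·3.600 + 566.0·1700)/4726 = 206.8 µg/L.
After outfall 2: Q = 4726 + 260.0 = 4986 ML/d; C = (4726·206.8 + 260.0·1600)/4986 = 279.4 µg/L.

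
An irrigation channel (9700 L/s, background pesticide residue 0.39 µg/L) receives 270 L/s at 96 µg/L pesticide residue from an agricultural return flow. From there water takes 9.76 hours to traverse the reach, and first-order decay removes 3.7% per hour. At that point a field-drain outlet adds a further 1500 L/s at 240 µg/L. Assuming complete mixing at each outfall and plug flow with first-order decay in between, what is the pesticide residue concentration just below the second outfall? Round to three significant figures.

33.2 µg/L

Mass balance: C = (9700·0.3900 + 270.0·96.00) / 9970 = 29700/9970 = 2.979 µg/L; combined flow 9970 L/s.
3.7%/h lost → k = −ln(1 − 0.037) = 0.03770 h⁻¹.
After decay, C = 2.979 × e^(−kt) = 2.979 × 0.6921 = 2.062 µg/L.
Second outfall: C = (9970·2.062 + 1500·240.0)/11470 = 33.18 µg/L.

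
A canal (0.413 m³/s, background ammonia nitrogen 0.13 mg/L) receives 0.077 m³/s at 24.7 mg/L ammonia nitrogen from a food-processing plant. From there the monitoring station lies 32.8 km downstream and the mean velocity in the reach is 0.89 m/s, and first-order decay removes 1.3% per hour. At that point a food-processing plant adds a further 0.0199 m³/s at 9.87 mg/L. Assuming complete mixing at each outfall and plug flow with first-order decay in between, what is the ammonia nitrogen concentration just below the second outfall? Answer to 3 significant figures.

Mixed concentration C = ΣQC/ΣQ = (0.4130·0.1300 + 0.07700·24.70) / 0.4900 = 1.956/0.4900 = 3.991 mg/L; combined flow 0.4900 m³/s.
Travel time t = 32.8·1000 / 0.89 = 36850 s = 10.24 h.
1.3%/h lost → k = −ln(1 − 0.013) = 0.01309 h⁻¹.
Decay over the reach: 3.991·exp(−kt) = 3.991·0.8746 = 3.491 mg/L.
Second outfall: C = (0.4900·3.491 + 0.01990·9.870)/0.5099 = 3.740 mg/L.

3.74 mg/L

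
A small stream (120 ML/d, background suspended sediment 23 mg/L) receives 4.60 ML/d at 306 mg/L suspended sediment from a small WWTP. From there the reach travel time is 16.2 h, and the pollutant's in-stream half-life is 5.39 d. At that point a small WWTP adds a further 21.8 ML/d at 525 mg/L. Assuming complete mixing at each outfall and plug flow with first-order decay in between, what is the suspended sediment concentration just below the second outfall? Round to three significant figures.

Mixed concentration C = ΣQC/ΣQ = (120.0·23.00 + 4.600·306.0) / 124.6 = 4168/124.6 = 33.45 mg/L; combined flow 124.6 ML/d.
Half-life 5.39 d → k = ln 2 / 5.39 = 0.1286 d⁻¹.
Decay over the reach: 33.45·exp(−kt) = 33.45·0.9169 = 30.67 mg/L.
At the second outfall, C = (124.6·30.67 + 21.80·525.0) / (124.6 + 21.80) = 104.3 mg/L.

104 mg/L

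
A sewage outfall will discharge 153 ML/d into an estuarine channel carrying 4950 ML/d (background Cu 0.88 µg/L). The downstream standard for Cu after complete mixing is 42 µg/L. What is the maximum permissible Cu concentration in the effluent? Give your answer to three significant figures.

1370 µg/L

At the limit, (Qr·Cr + Qe·Cₑ)/(Qr + Qe) = 42:
Cₑ = (5103·42 − 4950·0.8800) / 153.0 = 1372 µg/L.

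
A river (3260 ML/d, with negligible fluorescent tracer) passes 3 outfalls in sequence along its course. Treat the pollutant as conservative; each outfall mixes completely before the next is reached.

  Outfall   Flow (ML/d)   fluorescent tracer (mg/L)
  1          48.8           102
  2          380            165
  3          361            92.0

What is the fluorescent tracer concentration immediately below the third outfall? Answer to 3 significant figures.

24.9 mg/L

Outfall 1: combined Q = 3309 ML/d; C = (3260·0 + 48.80·102.0)/3309 = 1.504 mg/L.
Outfall 2: combined Q = 3689 ML/d; C = (3309·1.504 + 380.0·165.0)/3689 = 18.35 mg/L.
Outfall 3: combined Q = 4050 ML/d; C = (3689·18.35 + 361.0·92.00)/4050 = 24.91 mg/L.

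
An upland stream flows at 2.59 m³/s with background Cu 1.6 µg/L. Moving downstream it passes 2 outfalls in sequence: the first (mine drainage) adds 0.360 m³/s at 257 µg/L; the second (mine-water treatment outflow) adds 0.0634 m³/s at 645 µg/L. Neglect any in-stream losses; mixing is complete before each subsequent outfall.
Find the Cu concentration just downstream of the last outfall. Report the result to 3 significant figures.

45.6 µg/L

Outfall 1: combined Q = 2.950 m³/s; C = (2.590·1.600 + 0.3600·257.0)/2.950 = 32.77 µg/L.
Outfall 2: combined Q = 3.013 m³/s; C = (2.950·32.77 + 0.06340·645.0)/3.013 = 45.65 µg/L.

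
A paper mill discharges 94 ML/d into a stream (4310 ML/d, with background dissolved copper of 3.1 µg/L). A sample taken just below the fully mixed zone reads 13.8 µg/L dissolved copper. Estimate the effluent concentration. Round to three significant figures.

Mass balance: 4310·3.100 + 94.00·Cₑ = 4404·13.80
→ Cₑ = (4404·13.80 − 4310·3.100) / 94.00 = 504.4 µg/L.

504 µg/L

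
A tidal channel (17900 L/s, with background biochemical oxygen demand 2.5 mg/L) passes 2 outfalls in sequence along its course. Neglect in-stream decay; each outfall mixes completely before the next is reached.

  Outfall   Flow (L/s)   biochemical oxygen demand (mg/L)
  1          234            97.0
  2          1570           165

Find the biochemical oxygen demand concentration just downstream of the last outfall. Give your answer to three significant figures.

After outfall 1: Q = 17900 + 234.0 = 18130 L/s; C = (17900·2.500 + 234.0·97.00)/18130 = 3.719 mg/L.
After outfall 2: Q = 18130 + 1570 = 19700 L/s; C = (18130·3.719 + 1570·165.0)/19700 = 16.57 mg/L.

16.6 mg/L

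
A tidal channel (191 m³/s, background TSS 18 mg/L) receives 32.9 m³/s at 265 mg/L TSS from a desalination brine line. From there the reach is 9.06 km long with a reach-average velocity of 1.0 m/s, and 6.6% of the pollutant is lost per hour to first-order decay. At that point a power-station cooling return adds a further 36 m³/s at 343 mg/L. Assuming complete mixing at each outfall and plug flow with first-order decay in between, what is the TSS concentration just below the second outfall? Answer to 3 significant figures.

After mixing, C = (191.0·18.00 + 32.90·265.0) / 223.9 = 12160/223.9 = 54.29 mg/L; combined flow 223.9 m³/s.
Travel time t = 9.06·1000 / 1.0 = 9060 s = 2.517 h.
6.6%/h lost → k = −ln(1 − 0.066) = 0.06828 h⁻¹.
First-order decay: C = 54.29·exp(−k·t) = 54.29·0.8421 = 45.72 mg/L.
Second outfall: C = (223.9·45.72 + 36.00·343.0)/259.9 = 86.90 mg/L.

86.9 mg/L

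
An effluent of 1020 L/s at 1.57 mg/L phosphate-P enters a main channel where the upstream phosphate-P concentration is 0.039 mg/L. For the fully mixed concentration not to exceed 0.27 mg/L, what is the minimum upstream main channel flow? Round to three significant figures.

5740 L/s

Set C_mix = 0.27: (Q·0.03900 + 1020·1.570) / (Q + 1020) = 0.27
→ Q = 1020·(1.570 − 0.27)/(0.27 − 0.03900) = 5740 L/s.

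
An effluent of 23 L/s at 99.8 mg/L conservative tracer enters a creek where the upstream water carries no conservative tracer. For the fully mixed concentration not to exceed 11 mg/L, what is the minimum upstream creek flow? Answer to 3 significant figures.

Set C_mix = 11: (Q·0 + 23.00·99.80) / (Q + 23.00) = 11
→ Q = 23.00·(99.80 − 11)/(11 − 0) = 185.7 L/s.

186 L/s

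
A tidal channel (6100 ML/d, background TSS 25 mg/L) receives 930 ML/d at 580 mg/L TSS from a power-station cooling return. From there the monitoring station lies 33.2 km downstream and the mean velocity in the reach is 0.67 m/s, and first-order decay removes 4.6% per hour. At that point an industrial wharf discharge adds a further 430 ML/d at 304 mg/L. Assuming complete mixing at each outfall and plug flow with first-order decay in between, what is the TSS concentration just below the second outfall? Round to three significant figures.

Mixed concentration C = ΣQC/ΣQ = (6100·25.00 + 930.0·580.0) / 7030 = 691900/7030 = 98.42 mg/L; combined flow 7030 ML/d.
Travel time t = 33.2·1000 / 0.67 = 49550 s = 13.76 h.
4.6%/h lost → k = −ln(1 − 0.046) = 0.04709 h⁻¹.
Applying C = C₀e^(−kt): 98.42 × 0.5230 = 51.47 mg/L.
Second outfall: C = (7030·51.47 + 430.0·304.0)/7460 = 66.03 mg/L.

66.0 mg/L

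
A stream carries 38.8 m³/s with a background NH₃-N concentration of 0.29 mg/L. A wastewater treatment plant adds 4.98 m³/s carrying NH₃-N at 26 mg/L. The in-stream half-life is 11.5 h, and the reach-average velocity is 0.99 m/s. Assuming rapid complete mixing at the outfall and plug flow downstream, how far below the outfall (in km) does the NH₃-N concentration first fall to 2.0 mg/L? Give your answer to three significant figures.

Mass balance: C = (38.80·0.2900 + 4.980·26.00) / 43.78 = 140.7/43.78 = 3.215 mg/L.
Half-life 11.5 h → k = ln 2 / 11.5 = 0.06027 h⁻¹ = 1.447 d⁻¹.
Set 3.215·exp(−k·t) = 2.0 → t = ln(3.215/2.0)/k = 28340 s = 7.873 h.
Distance = v·t = 0.99·28340 = 28060 m = 28.06 km.

28.1 km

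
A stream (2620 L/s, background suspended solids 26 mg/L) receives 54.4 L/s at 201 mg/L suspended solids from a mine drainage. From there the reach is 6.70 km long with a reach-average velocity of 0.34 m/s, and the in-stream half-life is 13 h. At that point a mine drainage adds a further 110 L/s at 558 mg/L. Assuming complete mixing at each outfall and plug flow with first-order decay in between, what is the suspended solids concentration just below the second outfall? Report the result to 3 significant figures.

43.2 mg/L

Mass balance: C = (2620·26.00 + 54.40·201.0) / 2674 = 79050/2674 = 29.56 mg/L; combined flow 2674 L/s.
Travel time t = 6.70·1000 / 0.34 = 19710 s = 5.474 h.
Half-life 13 h → k = ln 2 / 13 = 0.05332 h⁻¹ = 1.280 d⁻¹.
Applying C = C₀e^(−kt): 29.56 × 0.7469 = 22.08 mg/L.
Second outfall: C = (2674·22.08 + 110.0·558.0)/2784 = 43.25 mg/L.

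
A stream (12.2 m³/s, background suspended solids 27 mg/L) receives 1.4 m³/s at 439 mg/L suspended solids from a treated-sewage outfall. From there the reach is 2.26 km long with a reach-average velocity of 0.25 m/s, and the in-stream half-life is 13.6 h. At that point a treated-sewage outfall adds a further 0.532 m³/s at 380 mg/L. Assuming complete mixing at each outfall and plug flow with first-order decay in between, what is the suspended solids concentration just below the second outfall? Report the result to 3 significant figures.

Flow-weighted average: C = (12.20·27.00 + 1.400·439.0) / 13.60 = 944.0/13.60 = 69.41 mg/L; combined flow 13.60 m³/s.
Travel time t = 2.26·1000 / 0.25 = 9040 s = 2.511 h.
Half-life 13.6 h → k = ln 2 / 13.6 = 0.05097 h⁻¹ = 1.223 d⁻¹.
Applying C = C₀e^(−kt): 69.41 × 0.8799 = 61.07 mg/L.
Second outfall: C = (13.60·61.07 + 0.5320·380.0)/14.13 = 73.08 mg/L.

73.1 mg/L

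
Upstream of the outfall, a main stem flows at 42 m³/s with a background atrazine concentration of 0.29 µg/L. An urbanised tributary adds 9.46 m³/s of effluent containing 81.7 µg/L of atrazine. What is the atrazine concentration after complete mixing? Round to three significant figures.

After mixing, C = (42.00·0.2900 + 9.460·81.70) / 51.46 = 785.1/51.46 = 15.26 µg/L.

15.3 µg/L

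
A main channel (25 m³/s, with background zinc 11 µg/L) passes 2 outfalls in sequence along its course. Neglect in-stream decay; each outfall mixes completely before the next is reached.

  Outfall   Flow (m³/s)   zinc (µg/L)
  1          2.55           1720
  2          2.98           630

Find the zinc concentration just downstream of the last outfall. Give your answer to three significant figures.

214 µg/L

Outfall 1: combined Q = 27.55 m³/s; C = (25.00·11.00 + 2.550·1720)/27.55 = 169.2 µg/L.
Outfall 2: combined Q = 30.53 m³/s; C = (27.55·169.2 + 2.980·630.0)/30.53 = 214.2 µg/L.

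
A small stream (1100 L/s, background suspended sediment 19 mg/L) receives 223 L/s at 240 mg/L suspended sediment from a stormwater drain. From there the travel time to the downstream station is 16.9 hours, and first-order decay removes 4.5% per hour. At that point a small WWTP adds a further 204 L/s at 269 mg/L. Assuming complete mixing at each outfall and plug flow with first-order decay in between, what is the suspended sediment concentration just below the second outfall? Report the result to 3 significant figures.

58.3 mg/L

After mixing, C = (1100·19.00 + 223.0·240.0) / 1323 = 74420/1323 = 56.25 mg/L; combined flow 1323 L/s.
4.5%/h lost → k = −ln(1 − 0.045) = 0.04604 h⁻¹.
First-order decay: C = 56.25·exp(−k·t) = 56.25·0.4593 = 25.83 mg/L.
Second outfall: C = (1323·25.83 + 204.0·269.0)/1527 = 58.32 mg/L.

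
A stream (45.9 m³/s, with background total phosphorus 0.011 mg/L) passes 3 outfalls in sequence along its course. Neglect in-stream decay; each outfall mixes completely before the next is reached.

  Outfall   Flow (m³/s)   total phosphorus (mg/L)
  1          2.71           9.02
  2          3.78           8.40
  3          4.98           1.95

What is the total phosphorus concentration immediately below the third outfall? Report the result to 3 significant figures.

Below outfall 1: Q → 48.61 m³/s, C = (45.90·0.01100 + 2.710·9.020)/48.61 = 0.5133 mg/L.
Below outfall 2: Q → 52.39 m³/s, C = (48.61·0.5133 + 3.780·8.400)/52.39 = 1.082 mg/L.
Below outfall 3: Q → 57.37 m³/s, C = (52.39·1.082 + 4.980·1.950)/57.37 = 1.158 mg/L.

1.16 mg/L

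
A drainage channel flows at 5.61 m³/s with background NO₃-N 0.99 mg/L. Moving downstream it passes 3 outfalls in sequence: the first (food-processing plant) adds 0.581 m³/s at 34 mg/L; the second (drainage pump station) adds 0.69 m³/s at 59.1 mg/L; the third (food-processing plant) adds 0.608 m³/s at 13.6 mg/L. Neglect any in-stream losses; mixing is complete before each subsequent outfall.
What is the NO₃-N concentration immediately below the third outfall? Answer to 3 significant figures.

9.93 mg/L

After outfall 1: Q = 5.610 + 0.5810 = 6.191 m³/s; C = (5.610·0.9900 + 0.5810·34.00)/6.191 = 4.088 mg/L.
After outfall 2: Q = 6.191 + 0.6900 = 6.881 m³/s; C = (6.191·4.088 + 0.6900·59.10)/6.881 = 9.604 mg/L.
After outfall 3: Q = 6.881 + 0.6080 = 7.489 m³/s; C = (6.881·9.604 + 0.6080·13.60)/7.489 = 9.929 mg/L.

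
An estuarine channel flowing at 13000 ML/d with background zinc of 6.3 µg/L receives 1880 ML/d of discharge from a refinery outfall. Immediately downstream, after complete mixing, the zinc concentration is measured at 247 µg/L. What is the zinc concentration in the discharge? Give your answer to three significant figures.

1910 µg/L

Mass balance: 13000·6.300 + 1880·Cₑ = 14880·247.0
→ Cₑ = (14880·247.0 − 13000·6.300) / 1880 = 1911 µg/L.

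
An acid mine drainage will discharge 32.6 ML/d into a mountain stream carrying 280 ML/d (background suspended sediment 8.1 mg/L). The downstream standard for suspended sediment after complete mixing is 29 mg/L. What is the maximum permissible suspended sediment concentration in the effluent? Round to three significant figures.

At the limit, (Qr·Cr + Qe·Cₑ)/(Qr + Qe) = 29:
Cₑ = (312.6·29 − 280.0·8.100) / 32.60 = 208.5 mg/L.

209 mg/L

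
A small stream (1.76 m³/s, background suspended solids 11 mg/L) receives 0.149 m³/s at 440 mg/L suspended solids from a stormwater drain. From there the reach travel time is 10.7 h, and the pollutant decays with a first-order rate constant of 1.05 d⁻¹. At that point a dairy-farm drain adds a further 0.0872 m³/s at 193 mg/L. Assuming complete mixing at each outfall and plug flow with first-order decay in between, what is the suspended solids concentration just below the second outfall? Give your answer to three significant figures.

Mass balance: C = (1.760·11.00 + 0.1490·440.0) / 1.909 = 84.92/1.909 = 44.48 mg/L; combined flow 1.909 m³/s.
First-order decay: C = 44.48·exp(−k·t) = 44.48·0.6262 = 27.85 mg/L.
Second outfall: C = (1.909·27.85 + 0.08720·193.0)/1.996 = 35.07 mg/L.

35.1 mg/L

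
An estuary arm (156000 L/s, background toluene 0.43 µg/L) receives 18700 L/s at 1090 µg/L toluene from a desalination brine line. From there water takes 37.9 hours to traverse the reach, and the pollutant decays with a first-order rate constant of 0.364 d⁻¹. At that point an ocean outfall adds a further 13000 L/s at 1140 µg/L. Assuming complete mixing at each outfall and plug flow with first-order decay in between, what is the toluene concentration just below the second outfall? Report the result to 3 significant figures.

Flow-weighted average: C = (156000·0.4300 + 18700·1090) / 174700 = 20450000/174700 = 117.1 µg/L; combined flow 174700 L/s.
Applying C = C₀e^(−kt): 117.1 × 0.5628 = 65.88 µg/L.
Second outfall: C = (174700·65.88 + 13000·1140)/187700 = 140.3 µg/L.

140 µg/L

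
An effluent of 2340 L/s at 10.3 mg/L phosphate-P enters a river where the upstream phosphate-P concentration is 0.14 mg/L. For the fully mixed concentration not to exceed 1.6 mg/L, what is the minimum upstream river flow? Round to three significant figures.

13900 L/s

Set C_mix = 1.6: (Q·0.1400 + 2340·10.30) / (Q + 2340) = 1.6
→ Q = 2340·(10.30 − 1.6)/(1.6 − 0.1400) = 13940 L/s.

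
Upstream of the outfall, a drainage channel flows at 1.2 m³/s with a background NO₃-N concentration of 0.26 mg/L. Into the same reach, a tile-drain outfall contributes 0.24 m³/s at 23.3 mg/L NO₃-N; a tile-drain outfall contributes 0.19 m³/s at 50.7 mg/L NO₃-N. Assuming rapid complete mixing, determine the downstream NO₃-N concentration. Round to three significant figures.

9.53 mg/L

Mixed concentration C = ΣQC/ΣQ = (1.200·0.2600 + 0.2400·23.30 + 0.1900·50.70) / 1.630 = 15.54/1.630 = 9.532 mg/L.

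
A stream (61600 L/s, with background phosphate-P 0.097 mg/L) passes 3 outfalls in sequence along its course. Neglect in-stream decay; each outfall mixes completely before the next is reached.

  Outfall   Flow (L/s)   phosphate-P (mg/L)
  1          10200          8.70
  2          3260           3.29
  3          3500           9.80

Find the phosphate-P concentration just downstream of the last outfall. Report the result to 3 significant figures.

1.78 mg/L

Outfall 1: combined Q = 71800 L/s; C = (61600·0.09700 + 10200·8.700)/71800 = 1.319 mg/L.
Outfall 2: combined Q = 75060 L/s; C = (71800·1.319 + 3260·3.290)/75060 = 1.405 mg/L.
Outfall 3: combined Q = 78560 L/s; C = (75060·1.405 + 3500·9.800)/78560 = 1.779 mg/L.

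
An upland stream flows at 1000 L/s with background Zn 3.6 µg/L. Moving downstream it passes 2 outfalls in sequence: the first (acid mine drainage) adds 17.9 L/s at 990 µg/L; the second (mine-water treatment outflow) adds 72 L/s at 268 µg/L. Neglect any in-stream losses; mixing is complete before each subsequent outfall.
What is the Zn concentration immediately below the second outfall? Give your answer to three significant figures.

Outfall 1: combined Q = 1018 L/s; C = (1000·3.600 + 17.90·990.0)/1018 = 20.95 µg/L.
Outfall 2: combined Q = 1090 L/s; C = (1018·20.95 + 72.00·268.0)/1090 = 37.27 µg/L.

37.3 µg/L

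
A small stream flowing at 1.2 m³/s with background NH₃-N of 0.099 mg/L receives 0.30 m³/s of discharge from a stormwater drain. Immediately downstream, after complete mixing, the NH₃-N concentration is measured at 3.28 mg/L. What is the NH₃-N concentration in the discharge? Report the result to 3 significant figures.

Mass balance: 1.200·0.09900 + 0.3000·Cₑ = 1.500·3.280
→ Cₑ = (1.500·3.280 − 1.200·0.09900) / 0.3000 = 16.00 mg/L.

16.0 mg/L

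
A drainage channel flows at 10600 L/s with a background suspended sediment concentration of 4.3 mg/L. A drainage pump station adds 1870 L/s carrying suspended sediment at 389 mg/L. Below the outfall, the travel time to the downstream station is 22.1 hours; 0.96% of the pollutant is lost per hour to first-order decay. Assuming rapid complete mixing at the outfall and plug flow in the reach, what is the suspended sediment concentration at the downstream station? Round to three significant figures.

After mixing, C = (10600·4.300 + 1870·389.0) / 12470 = 773000/12470 = 61.99 mg/L.
0.96%/h lost → k = −ln(1 − 0.0096) = 0.009646 h⁻¹.
Decay over the reach: 61.99·exp(−kt) = 61.99·0.8080 = 50.09 mg/L.

50.1 mg/L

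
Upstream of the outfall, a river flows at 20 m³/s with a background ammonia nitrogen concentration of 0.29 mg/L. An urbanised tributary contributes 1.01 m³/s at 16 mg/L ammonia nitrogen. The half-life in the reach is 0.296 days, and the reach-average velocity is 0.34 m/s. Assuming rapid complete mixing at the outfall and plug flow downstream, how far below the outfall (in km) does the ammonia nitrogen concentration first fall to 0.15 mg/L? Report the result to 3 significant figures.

Mass balance: C = (20.00·0.2900 + 1.010·16.00) / 21.01 = 21.96/21.01 = 1.045 mg/L.
Half-life 0.296 d → k = ln 2 / 0.296 = 2.342 d⁻¹.
Set 1.045·exp(−k·t) = 0.15 → t = ln(1.045/0.15)/k = 71630 s = 19.90 h.
Distance = v·t = 0.34·71630 = 24350 m = 24.35 km.

24.4 km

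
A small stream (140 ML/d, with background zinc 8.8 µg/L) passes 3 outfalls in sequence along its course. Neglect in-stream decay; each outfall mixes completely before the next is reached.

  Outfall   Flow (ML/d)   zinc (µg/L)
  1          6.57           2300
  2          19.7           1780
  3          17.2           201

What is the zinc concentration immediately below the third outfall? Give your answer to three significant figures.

299 µg/L

Below outfall 1: Q → 146.6 ML/d, C = (140.0·8.800 + 6.570·2300)/146.6 = 111.5 µg/L.
Below outfall 2: Q → 166.3 ML/d, C = (146.6·111.5 + 19.70·1780)/166.3 = 309.2 µg/L.
Below outfall 3: Q → 183.5 ML/d, C = (166.3·309.2 + 17.20·201.0)/183.5 = 299.0 µg/L.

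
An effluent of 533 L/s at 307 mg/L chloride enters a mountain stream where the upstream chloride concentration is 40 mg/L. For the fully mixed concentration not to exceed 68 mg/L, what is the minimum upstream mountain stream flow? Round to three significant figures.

4550 L/s

Set C_mix = 68: (Q·40.00 + 533.0·307.0) / (Q + 533.0) = 68
→ Q = 533.0·(307.0 − 68)/(68 − 40.00) = 4550 L/s.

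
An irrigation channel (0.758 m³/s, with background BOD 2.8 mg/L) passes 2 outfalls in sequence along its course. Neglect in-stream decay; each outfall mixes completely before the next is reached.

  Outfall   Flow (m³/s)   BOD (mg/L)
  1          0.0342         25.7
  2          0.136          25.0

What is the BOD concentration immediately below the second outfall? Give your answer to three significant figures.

6.90 mg/L

Outfall 1: combined Q = 0.7922 m³/s; C = (0.7580·2.800 + 0.03420·25.70)/0.7922 = 3.789 mg/L.
Outfall 2: combined Q = 0.9282 m³/s; C = (0.7922·3.789 + 0.1360·25.00)/0.9282 = 6.897 mg/L.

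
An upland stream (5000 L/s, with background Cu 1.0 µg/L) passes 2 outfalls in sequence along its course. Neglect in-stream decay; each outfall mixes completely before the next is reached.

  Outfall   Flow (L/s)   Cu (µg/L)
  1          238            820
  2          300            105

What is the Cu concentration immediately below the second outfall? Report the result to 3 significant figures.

41.8 µg/L

Below outfall 1: Q → 5238 L/s, C = (5000·1.000 + 238.0·820.0)/5238 = 38.21 µg/L.
Below outfall 2: Q → 5538 L/s, C = (5238·38.21 + 300.0·105.0)/5538 = 41.83 µg/L.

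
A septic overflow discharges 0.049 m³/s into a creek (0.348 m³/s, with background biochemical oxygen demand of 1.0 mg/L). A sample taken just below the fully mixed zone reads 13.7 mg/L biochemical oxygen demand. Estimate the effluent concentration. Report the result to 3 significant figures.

104 mg/L

Mass balance: 0.3480·1.000 + 0.04900·Cₑ = 0.3970·13.70
→ Cₑ = (0.3970·13.70 − 0.3480·1.000) / 0.04900 = 103.9 mg/L.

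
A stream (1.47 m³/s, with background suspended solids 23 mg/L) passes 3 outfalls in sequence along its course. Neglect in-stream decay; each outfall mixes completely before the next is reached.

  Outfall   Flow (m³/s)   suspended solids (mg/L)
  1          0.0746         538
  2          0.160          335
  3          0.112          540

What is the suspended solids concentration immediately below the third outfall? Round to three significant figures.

104 mg/L

After outfall 1: Q = 1.470 + 0.07460 = 1.545 m³/s; C = (1.470·23.00 + 0.07460·538.0)/1.545 = 47.87 mg/L.
After outfall 2: Q = 1.545 + 0.1600 = 1.705 m³/s; C = (1.545·47.87 + 0.1600·335.0)/1.705 = 74.82 mg/L.
After outfall 3: Q = 1.705 + 0.1120 = 1.817 m³/s; C = (1.705·74.82 + 0.1120·540.0)/1.817 = 103.5 mg/L.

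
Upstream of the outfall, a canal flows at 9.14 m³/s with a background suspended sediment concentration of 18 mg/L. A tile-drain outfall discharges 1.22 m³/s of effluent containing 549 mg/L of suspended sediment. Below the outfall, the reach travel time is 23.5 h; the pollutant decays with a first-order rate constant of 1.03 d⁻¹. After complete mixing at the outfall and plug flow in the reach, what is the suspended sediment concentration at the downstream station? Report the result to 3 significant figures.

After mixing, C = (9.140·18.00 + 1.220·549.0) / 10.36 = 834.3/10.36 = 80.53 mg/L.
Decay over the reach: 80.53·exp(−kt) = 80.53·0.3648 = 29.37 mg/L.

29.4 mg/L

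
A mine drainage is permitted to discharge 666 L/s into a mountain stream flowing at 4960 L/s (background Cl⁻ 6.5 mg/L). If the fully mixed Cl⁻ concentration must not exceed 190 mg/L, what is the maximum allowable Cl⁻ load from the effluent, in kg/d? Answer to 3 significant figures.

89600 kg/d

Mass balance at the limit: 4960·6.500 + 666.0·Cₑ = 5626·190 → Cₑ = 1557 mg/L.
666.0 L/s = 0.6660 m³/s. Load = 0.6660 m³/s × 1557 g/m³ × 86 400 s/d = 89570 kg/d.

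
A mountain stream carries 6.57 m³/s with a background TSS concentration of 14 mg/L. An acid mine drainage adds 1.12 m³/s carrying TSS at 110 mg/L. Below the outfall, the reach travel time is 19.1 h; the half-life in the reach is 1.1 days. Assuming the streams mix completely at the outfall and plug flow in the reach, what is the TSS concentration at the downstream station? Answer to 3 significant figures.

16.9 mg/L

After mixing, C = (6.570·14.00 + 1.120·110.0) / 7.690 = 215.2/7.690 = 27.98 mg/L.
Half-life 1.1 d → k = ln 2 / 1.1 = 0.6301 d⁻¹.
First-order decay: C = 27.98·exp(−k·t) = 27.98·0.6056 = 16.95 mg/L.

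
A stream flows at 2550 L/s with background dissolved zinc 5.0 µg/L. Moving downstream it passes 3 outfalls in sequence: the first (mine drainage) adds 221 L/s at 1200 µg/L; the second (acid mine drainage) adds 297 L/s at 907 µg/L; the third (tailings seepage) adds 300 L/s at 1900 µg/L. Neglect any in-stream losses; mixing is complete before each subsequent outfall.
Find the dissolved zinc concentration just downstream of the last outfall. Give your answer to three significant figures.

332 µg/L

Outfall 1: combined Q = 2771 L/s; C = (2550·5.000 + 221.0·1200)/2771 = 100.3 µg/L.
Outfall 2: combined Q = 3068 L/s; C = (2771·100.3 + 297.0·907.0)/3068 = 178.4 µg/L.
Outfall 3: combined Q = 3368 L/s; C = (3068·178.4 + 300.0·1900)/3368 = 331.7 µg/L.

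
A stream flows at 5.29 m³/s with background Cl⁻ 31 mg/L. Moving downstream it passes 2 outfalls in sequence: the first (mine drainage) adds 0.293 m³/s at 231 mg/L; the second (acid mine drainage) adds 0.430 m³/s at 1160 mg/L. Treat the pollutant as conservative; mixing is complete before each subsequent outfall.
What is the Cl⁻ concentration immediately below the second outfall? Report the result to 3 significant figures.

121 mg/L

After outfall 1: Q = 5.290 + 0.2930 = 5.583 m³/s; C = (5.290·31.00 + 0.2930·231.0)/5.583 = 41.50 mg/L.
After outfall 2: Q = 5.583 + 0.4300 = 6.013 m³/s; C = (5.583·41.50 + 0.4300·1160)/6.013 = 121.5 mg/L.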